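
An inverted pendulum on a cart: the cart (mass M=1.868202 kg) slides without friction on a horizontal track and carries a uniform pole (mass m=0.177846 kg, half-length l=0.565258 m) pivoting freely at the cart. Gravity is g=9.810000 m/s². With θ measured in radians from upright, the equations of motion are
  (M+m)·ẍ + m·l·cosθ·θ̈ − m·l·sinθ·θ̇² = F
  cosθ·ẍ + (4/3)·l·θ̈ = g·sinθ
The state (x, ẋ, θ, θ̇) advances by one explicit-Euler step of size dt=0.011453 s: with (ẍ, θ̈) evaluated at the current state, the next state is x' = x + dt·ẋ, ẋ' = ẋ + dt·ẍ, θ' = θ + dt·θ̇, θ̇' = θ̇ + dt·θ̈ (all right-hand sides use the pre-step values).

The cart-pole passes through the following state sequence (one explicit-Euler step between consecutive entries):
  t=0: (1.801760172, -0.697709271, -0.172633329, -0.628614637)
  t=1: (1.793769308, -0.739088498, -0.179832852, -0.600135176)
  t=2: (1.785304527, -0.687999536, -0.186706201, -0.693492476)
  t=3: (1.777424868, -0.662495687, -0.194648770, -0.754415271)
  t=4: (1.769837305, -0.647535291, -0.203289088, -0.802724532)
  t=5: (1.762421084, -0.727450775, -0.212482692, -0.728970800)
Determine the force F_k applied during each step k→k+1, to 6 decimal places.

step 0→1:
  ẍ = (ẋ'−ẋ)/dt = (-0.739088498−-0.697709271)/0.011453 = -3.612960
  θ̈ = (θ̇'−θ̇)/dt = (-0.600135176−-0.628614637)/0.011453 = 2.486638
  sinθ=-0.171777, cosθ=0.985136
  F = (M+m)·ẍ + m·l·cosθ·θ̈ − m·l·sinθ·θ̇² = -7.392289 + 0.246263 − -0.006824 = -7.139202
step 1→2:
  ẍ = (ẋ'−ẋ)/dt = (-0.687999536−-0.739088498)/0.011453 = 4.460749
  θ̈ = (θ̇'−θ̇)/dt = (-0.693492476−-0.600135176)/0.011453 = -8.151340
  sinθ=-0.178865, cosθ=0.983874
  F = (M+m)·ẍ + m·l·cosθ·θ̈ − m·l·sinθ·θ̇² = 9.126907 + -0.806230 − -0.006476 = 8.327153
step 2→3:
  ẍ = (ẋ'−ẋ)/dt = (-0.662495687−-0.687999536)/0.011453 = 2.226827
  θ̈ = (θ̇'−θ̇)/dt = (-0.754415271−-0.693492476)/0.011453 = -5.319374
  sinθ=-0.185623, cosθ=0.982621
  F = (M+m)·ẍ + m·l·cosθ·θ̈ − m·l·sinθ·θ̇² = 4.556195 + -0.525457 − -0.008974 = 4.039712
step 3→4:
  ẍ = (ẋ'−ẋ)/dt = (-0.647535291−-0.662495687)/0.011453 = 1.306243
  θ̈ = (θ̇'−θ̇)/dt = (-0.802724532−-0.754415271)/0.011453 = -4.218044
  sinθ=-0.193422, cosθ=0.981116
  F = (M+m)·ẍ + m·l·cosθ·θ̈ − m·l·sinθ·θ̇² = 2.672635 + -0.416028 − -0.011067 = 2.267674
step 4→5:
  ẍ = (ẋ'−ẋ)/dt = (-0.727450775−-0.647535291)/0.011453 = -6.977690
  θ̈ = (θ̇'−θ̇)/dt = (-0.728970800−-0.802724532)/0.011453 = 6.439687
  sinθ=-0.201892, cosθ=0.979408
  F = (M+m)·ẍ + m·l·cosθ·θ̈ − m·l·sinθ·θ̇² = -14.276689 + 0.634044 − -0.013078 = -13.629567

F_0 = -7.139202 N
F_1 = 8.327153 N
F_2 = 4.039712 N
F_3 = 2.267674 N
F_4 = -13.629567 N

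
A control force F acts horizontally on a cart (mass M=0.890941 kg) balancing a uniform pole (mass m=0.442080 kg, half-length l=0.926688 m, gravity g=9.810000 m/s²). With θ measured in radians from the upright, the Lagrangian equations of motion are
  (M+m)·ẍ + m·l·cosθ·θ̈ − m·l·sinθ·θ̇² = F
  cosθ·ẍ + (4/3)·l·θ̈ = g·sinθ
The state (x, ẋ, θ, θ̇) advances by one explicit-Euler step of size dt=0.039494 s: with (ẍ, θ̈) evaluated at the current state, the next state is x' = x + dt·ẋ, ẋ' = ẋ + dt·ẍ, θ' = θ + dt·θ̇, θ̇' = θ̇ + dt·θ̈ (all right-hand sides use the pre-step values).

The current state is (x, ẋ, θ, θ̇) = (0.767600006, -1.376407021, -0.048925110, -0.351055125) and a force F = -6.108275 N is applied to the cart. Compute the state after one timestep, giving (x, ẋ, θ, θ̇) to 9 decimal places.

(0.713240187, -1.610941293, -0.062789681, -0.176800817)

sinθ=-0.048905594, cosθ=0.998803406
temp = (F + m·l·θ̇²·sinθ)/(M+m) = (-6.108275 + -0.002469128)/1.333021 = -4.584131929
θ̈ = (g·sinθ − cosθ·temp)/(l·(4/3 − m·cos²θ/(M+m))) = 4.412171683
ẍ = temp − m·l·θ̈·cosθ/(M+m) = -5.938478564
Euler: x'=0.767600006+0.039494·-1.376407021=0.713240187, ẋ'=-1.376407021+0.039494·-5.938478564=-1.610941293
       θ'=-0.048925110+0.039494·-0.351055125=-0.062789681, θ̇'=-0.351055125+0.039494·4.412171683=-0.176800817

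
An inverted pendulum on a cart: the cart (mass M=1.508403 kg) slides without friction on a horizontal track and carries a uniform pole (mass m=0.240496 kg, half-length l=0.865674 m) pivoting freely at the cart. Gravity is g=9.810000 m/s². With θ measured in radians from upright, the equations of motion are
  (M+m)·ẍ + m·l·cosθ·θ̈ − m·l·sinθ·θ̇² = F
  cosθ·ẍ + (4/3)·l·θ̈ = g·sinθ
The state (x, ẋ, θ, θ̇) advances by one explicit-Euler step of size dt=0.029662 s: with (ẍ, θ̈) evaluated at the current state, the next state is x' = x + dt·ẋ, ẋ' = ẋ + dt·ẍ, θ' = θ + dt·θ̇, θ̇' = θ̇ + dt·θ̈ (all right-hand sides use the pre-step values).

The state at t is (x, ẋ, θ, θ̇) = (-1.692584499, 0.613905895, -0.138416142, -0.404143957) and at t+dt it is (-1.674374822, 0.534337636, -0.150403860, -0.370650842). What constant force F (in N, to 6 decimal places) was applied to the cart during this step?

F = -4.453894 N

ẍ = (ẋ'−ẋ)/dt = (0.534337636−0.613905895)/0.029662 = -2.682498
θ̈ = (θ̇'−θ̇)/dt = (-0.370650842−-0.404143957)/0.029662 = 1.129159
sinθ=-0.137975, cosθ=0.990436
F = (M+m)·ẍ + m·l·cosθ·θ̈ − m·l·sinθ·θ̇² = -4.691418 + 0.232833 − -0.004692 = -4.453894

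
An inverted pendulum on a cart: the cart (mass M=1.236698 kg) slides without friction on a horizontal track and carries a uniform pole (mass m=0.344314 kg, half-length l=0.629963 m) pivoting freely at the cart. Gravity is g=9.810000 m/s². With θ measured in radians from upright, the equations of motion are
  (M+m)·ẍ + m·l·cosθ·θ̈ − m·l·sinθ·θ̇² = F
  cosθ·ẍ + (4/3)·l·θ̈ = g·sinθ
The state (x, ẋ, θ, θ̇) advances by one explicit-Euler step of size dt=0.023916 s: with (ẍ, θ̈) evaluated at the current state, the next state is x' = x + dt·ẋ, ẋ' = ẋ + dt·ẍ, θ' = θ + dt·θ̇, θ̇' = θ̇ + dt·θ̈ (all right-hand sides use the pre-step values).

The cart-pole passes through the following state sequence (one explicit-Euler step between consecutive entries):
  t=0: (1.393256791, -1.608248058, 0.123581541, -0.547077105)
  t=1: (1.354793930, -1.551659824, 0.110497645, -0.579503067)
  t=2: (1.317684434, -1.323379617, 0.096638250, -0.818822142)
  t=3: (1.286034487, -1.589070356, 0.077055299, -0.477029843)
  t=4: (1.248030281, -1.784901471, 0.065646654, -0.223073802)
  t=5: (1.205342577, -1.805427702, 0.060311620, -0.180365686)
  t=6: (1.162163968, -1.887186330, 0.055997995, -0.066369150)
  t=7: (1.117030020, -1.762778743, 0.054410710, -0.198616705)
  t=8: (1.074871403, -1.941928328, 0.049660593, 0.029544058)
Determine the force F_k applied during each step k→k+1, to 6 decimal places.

step 0→1:
  ẍ = (ẋ'−ẋ)/dt = (-1.551659824−-1.608248058)/0.023916 = 2.366125
  θ̈ = (θ̇'−θ̇)/dt = (-0.579503067−-0.547077105)/0.023916 = -1.355827
  sinθ=0.123267, cosθ=0.992374
  F = (M+m)·ẍ + m·l·cosθ·θ̈ − m·l·sinθ·θ̇² = 3.740871 + -0.291843 − 0.008002 = 3.441026
step 1→2:
  ẍ = (ẋ'−ẋ)/dt = (-1.323379617−-1.551659824)/0.023916 = 9.545083
  θ̈ = (θ̇'−θ̇)/dt = (-0.818822142−-0.579503067)/0.023916 = -10.006651
  sinθ=0.110273, cosθ=0.993901
  F = (M+m)·ẍ + m·l·cosθ·θ̈ − m·l·sinθ·θ̇² = 15.090891 + -2.157256 − 0.008032 = 12.925602
step 2→3:
  ẍ = (ẋ'−ẋ)/dt = (-1.589070356−-1.323379617)/0.023916 = -11.109330
  θ̈ = (θ̇'−θ̇)/dt = (-0.477029843−-0.818822142)/0.023916 = 14.291366
  sinθ=0.096488, cosθ=0.995334
  F = (M+m)·ẍ + m·l·cosθ·θ̈ − m·l·sinθ·θ̇² = -17.563984 + 3.085406 − 0.014032 = -14.492610
step 3→4:
  ẍ = (ẋ'−ẋ)/dt = (-1.784901471−-1.589070356)/0.023916 = -8.188289
  θ̈ = (θ̇'−θ̇)/dt = (-0.223073802−-0.477029843)/0.023916 = 10.618667
  sinθ=0.076979, cosθ=0.997033
  F = (M+m)·ẍ + m·l·cosθ·θ̈ − m·l·sinθ·θ̇² = -12.945783 + 2.296408 − 0.003800 = -10.653174
step 4→5:
  ẍ = (ẋ'−ẋ)/dt = (-1.805427702−-1.784901471)/0.023916 = -0.858264
  θ̈ = (θ̇'−θ̇)/dt = (-0.180365686−-0.223073802)/0.023916 = 1.785755
  sinθ=0.065600, cosθ=0.997846
  F = (M+m)·ẍ + m·l·cosθ·θ̈ − m·l·sinθ·θ̇² = -1.356925 + 0.386505 − 0.000708 = -0.971128
step 5→6:
  ẍ = (ẋ'−ẋ)/dt = (-1.887186330−-1.805427702)/0.023916 = -3.418574
  θ̈ = (θ̇'−θ̇)/dt = (-0.066369150−-0.180365686)/0.023916 = 4.766539
  sinθ=0.060275, cosθ=0.998182
  F = (M+m)·ẍ + m·l·cosθ·θ̈ − m·l·sinθ·θ̇² = -5.404807 + 1.032007 − 0.000425 = -4.373226
step 6→7:
  ẍ = (ẋ'−ẋ)/dt = (-1.762778743−-1.887186330)/0.023916 = 5.201856
  θ̈ = (θ̇'−θ̇)/dt = (-0.198616705−-0.066369150)/0.023916 = -5.529669
  sinθ=0.055969, cosθ=0.998433
  F = (M+m)·ẍ + m·l·cosθ·θ̈ − m·l·sinθ·θ̇² = 8.224197 + -1.197533 − 0.000053 = 7.026610
step 7→8:
  ẍ = (ẋ'−ẋ)/dt = (-1.941928328−-1.762778743)/0.023916 = -7.490784
  θ̈ = (θ̇'−θ̇)/dt = (0.029544058−-0.198616705)/0.023916 = 9.540089
  sinθ=0.054384, cosθ=0.998520
  F = (M+m)·ẍ + m·l·cosθ·θ̈ − m·l·sinθ·θ̇² = -11.843019 + 2.066231 − 0.000465 = -9.777253

F_0 = 3.441026 N
F_1 = 12.925602 N
F_2 = -14.492610 N
F_3 = -10.653174 N
F_4 = -0.971128 N
F_5 = -4.373226 N
F_6 = 7.026610 N
F_7 = -9.777253 N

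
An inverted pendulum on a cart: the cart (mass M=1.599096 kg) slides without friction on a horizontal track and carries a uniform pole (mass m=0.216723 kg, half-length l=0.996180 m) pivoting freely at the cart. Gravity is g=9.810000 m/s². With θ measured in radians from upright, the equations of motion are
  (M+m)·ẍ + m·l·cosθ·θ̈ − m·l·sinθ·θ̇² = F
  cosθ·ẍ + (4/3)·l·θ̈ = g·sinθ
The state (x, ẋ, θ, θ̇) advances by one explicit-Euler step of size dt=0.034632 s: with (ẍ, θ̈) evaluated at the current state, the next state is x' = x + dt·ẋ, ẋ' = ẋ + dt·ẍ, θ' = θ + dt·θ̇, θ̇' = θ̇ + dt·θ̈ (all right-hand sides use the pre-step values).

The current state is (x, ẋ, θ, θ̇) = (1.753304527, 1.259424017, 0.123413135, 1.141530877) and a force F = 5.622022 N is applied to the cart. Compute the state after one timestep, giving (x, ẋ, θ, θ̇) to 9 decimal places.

sinθ=0.123100093, cosθ=0.992394260
temp = (F + m·l·θ̇²·sinθ)/(M+m) = (5.622022 + 0.034631917)/1.815819 = 3.115208023
θ̈ = (g·sinθ − cosθ·temp)/(l·(4/3 − m·cos²θ/(M+m))) = -1.555472560
ẍ = temp − m·l·θ̈·cosθ/(M+m) = 3.298742164
Euler: x'=1.753304527+0.034632·1.259424017=1.796920900, ẋ'=1.259424017+0.034632·3.298742164=1.373666056
       θ'=0.123413135+0.034632·1.141530877=0.162946632, θ̇'=1.141530877+0.034632·-1.555472560=1.087661751

(1.796920900, 1.373666056, 0.162946632, 1.087661751)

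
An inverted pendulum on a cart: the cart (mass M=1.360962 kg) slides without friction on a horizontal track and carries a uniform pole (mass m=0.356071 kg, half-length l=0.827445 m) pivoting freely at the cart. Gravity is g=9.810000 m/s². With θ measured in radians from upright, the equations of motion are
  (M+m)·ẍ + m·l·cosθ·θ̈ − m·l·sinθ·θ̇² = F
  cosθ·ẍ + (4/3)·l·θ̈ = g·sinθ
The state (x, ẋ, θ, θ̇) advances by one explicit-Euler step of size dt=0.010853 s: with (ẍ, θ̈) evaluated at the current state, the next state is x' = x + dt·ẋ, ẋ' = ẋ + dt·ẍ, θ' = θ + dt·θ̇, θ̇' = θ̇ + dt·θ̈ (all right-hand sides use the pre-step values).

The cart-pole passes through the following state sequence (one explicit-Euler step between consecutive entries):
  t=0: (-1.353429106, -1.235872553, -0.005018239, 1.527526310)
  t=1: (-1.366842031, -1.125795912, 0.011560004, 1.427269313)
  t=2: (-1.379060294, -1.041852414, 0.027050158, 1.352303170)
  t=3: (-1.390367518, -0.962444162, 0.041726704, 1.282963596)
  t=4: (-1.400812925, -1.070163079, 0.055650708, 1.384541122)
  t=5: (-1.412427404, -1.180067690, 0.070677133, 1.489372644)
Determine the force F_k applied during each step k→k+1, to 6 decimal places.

step 0→1:
  ẍ = (ẋ'−ẋ)/dt = (-1.125795912−-1.235872553)/0.010853 = 10.142508
  θ̈ = (θ̇'−θ̇)/dt = (1.427269313−1.527526310)/0.010853 = -9.237722
  sinθ=-0.005018, cosθ=0.999987
  F = (M+m)·ẍ + m·l·cosθ·θ̈ − m·l·sinθ·θ̇² = 17.415021 + -2.721668 − -0.003450 = 14.696803
step 1→2:
  ẍ = (ẋ'−ẋ)/dt = (-1.041852414−-1.125795912)/0.010853 = 7.734589
  θ̈ = (θ̇'−θ̇)/dt = (1.352303170−1.427269313)/0.010853 = -6.907412
  sinθ=0.011560, cosθ=0.999933
  F = (M+m)·ẍ + m·l·cosθ·θ̈ − m·l·sinθ·θ̇² = 13.280545 + -2.034989 − 0.006938 = 11.238618
step 2→3:
  ẍ = (ẋ'−ẋ)/dt = (-0.962444162−-1.041852414)/0.010853 = 7.316710
  θ̈ = (θ̇'−θ̇)/dt = (1.282963596−1.352303170)/0.010853 = -6.388978
  sinθ=0.027047, cosθ=0.999634
  F = (M+m)·ẍ + m·l·cosθ·θ̈ − m·l·sinθ·θ̇² = 12.563032 + -1.881691 − 0.014573 = 10.666769
step 3→4:
  ẍ = (ẋ'−ẋ)/dt = (-1.070163079−-0.962444162)/0.010853 = -9.925266
  θ̈ = (θ̇'−θ̇)/dt = (1.384541122−1.282963596)/0.010853 = 9.359396
  sinθ=0.041715, cosθ=0.999130
  F = (M+m)·ẍ + m·l·cosθ·θ̈ − m·l·sinθ·θ̇² = -17.042010 + 2.755151 − 0.020230 = -14.307089
step 4→5:
  ẍ = (ẋ'−ẋ)/dt = (-1.180067690−-1.070163079)/0.010853 = -10.126657
  θ̈ = (θ̇'−θ̇)/dt = (1.489372644−1.384541122)/0.010853 = 9.659221
  sinθ=0.055622, cosθ=0.998452
  F = (M+m)·ẍ + m·l·cosθ·θ̈ − m·l·sinθ·θ̇² = -17.387805 + 2.841482 − 0.031415 = -14.577737

F_0 = 14.696803 N
F_1 = 11.238618 N
F_2 = 10.666769 N
F_3 = -14.307089 N
F_4 = -14.577737 N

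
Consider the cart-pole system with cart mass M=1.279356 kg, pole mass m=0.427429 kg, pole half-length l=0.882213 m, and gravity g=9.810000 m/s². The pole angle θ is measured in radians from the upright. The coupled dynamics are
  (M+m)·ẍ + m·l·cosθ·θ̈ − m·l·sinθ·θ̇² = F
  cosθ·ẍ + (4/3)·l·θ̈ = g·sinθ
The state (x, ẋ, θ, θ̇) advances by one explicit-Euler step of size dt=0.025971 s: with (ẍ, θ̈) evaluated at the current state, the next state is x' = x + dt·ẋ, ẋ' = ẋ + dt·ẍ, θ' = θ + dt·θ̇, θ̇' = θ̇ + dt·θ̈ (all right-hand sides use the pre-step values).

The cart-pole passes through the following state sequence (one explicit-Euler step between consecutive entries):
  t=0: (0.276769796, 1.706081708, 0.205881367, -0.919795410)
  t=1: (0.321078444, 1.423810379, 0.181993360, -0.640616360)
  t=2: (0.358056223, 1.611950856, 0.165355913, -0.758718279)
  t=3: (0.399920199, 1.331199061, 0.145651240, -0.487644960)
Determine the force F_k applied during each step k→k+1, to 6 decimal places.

step 0→1:
  ẍ = (ẋ'−ẋ)/dt = (1.423810379−1.706081708)/0.025971 = -10.868712
  θ̈ = (θ̇'−θ̇)/dt = (-0.640616360−-0.919795410)/0.025971 = 10.749646
  sinθ=0.204430, cosθ=0.978881
  F = (M+m)·ẍ + m·l·cosθ·θ̈ − m·l·sinθ·θ̇² = -18.550555 + 3.967908 − 0.065218 = -14.647865
step 1→2:
  ẍ = (ẋ'−ẋ)/dt = (1.611950856−1.423810379)/0.025971 = 7.244252
  θ̈ = (θ̇'−θ̇)/dt = (-0.758718279−-0.640616360)/0.025971 = -4.547454
  sinθ=0.180990, cosθ=0.983485
  F = (M+m)·ẍ + m·l·cosθ·θ̈ − m·l·sinθ·θ̇² = 12.364381 + -1.686450 − 0.028008 = 10.649923
step 2→3:
  ẍ = (ẋ'−ẋ)/dt = (1.331199061−1.611950856)/0.025971 = -10.810204
  θ̈ = (θ̇'−θ̇)/dt = (-0.487644960−-0.758718279)/0.025971 = 10.437539
  sinθ=0.164603, cosθ=0.986360
  F = (M+m)·ẍ + m·l·cosθ·θ̈ − m·l·sinθ·θ̇² = -18.450693 + 3.882138 − 0.035730 = -14.604286

F_0 = -14.647865 N
F_1 = 10.649923 N
F_2 = -14.604286 N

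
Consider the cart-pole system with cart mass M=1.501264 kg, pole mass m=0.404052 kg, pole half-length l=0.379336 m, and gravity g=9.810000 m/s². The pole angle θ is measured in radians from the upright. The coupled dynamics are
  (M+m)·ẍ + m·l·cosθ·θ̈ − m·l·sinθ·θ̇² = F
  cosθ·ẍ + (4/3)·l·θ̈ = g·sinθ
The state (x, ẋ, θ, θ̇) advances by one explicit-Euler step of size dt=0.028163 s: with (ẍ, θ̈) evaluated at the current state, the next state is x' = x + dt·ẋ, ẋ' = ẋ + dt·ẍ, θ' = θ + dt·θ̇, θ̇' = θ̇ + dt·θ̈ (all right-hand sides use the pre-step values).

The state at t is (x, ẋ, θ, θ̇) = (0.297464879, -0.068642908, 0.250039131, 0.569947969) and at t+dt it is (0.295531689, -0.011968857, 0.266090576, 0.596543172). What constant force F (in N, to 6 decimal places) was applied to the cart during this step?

F = 3.962097 N

ẍ = (ẋ'−ẋ)/dt = (-0.011968857−-0.068642908)/0.028163 = 2.012358
θ̈ = (θ̇'−θ̇)/dt = (0.596543172−0.569947969)/0.028163 = 0.944331
sinθ=0.247442, cosθ=0.968903
F = (M+m)·ẍ + m·l·cosθ·θ̈ − m·l·sinθ·θ̇² = 3.834179 + 0.140238 − 0.012320 = 3.962097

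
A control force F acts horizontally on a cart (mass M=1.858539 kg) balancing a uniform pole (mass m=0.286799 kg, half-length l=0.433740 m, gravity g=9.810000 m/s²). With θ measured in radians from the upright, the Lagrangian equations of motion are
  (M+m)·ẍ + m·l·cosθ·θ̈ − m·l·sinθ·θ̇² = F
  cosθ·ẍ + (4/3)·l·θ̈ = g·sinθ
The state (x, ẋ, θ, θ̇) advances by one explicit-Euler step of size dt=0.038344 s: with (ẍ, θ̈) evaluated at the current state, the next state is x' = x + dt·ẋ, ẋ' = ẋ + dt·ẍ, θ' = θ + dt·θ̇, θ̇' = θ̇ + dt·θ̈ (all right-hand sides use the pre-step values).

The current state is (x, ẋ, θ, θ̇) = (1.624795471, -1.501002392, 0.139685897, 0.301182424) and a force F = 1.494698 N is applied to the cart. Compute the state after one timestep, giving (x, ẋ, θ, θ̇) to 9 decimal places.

sinθ=0.139232078, cosθ=0.990259778
temp = (F + m·l·θ̇²·sinθ)/(M+m) = (1.494698 + 0.001571107)/2.145338 = 0.697451454
θ̈ = (g·sinθ − cosθ·temp)/(l·(4/3 − m·cos²θ/(M+m))) = 1.294843398
ẍ = temp − m·l·θ̈·cosθ/(M+m) = 0.623102002
Euler: x'=1.624795471+0.038344·-1.501002392=1.567241035, ẋ'=-1.501002392+0.038344·0.623102002=-1.477110169
       θ'=0.139685897+0.038344·0.301182424=0.151234436, θ̇'=0.301182424+0.038344·1.294843398=0.350831899

(1.567241035, -1.477110169, 0.151234436, 0.350831899)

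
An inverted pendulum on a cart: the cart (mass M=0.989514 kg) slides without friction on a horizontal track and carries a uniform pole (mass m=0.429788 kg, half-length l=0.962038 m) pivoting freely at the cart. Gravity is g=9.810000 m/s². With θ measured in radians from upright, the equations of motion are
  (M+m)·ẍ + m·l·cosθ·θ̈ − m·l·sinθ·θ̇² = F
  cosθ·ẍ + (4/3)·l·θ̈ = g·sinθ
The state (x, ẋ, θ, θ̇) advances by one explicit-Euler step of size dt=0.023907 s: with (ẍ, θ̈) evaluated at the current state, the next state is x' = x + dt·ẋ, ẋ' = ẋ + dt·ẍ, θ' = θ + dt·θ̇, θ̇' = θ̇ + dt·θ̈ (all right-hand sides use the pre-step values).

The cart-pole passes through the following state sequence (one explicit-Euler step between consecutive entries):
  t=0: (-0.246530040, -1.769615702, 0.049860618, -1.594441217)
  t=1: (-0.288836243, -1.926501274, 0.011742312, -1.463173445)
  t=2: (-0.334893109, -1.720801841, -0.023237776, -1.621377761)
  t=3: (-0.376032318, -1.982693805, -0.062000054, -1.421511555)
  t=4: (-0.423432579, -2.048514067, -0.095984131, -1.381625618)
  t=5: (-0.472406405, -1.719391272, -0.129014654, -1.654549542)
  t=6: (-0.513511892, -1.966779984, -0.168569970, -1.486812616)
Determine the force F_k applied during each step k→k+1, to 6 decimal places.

F_0 = -7.098855 N
F_1 = 9.465534 N
F_2 = -12.066890 N
F_3 = -3.167322 N
F_4 = 14.916381 N
F_5 = -11.664350 N

step 0→1:
  ẍ = (ẋ'−ẋ)/dt = (-1.926501274−-1.769615702)/0.023907 = -6.562328
  θ̈ = (θ̇'−θ̇)/dt = (-1.463173445−-1.594441217)/0.023907 = 5.490767
  sinθ=0.049840, cosθ=0.998757
  F = (M+m)·ẍ + m·l·cosθ·θ̈ − m·l·sinθ·θ̇² = -9.313925 + 2.267459 − 0.052389 = -7.098855
step 1→2:
  ẍ = (ẋ'−ẋ)/dt = (-1.720801841−-1.926501274)/0.023907 = 8.604151
  θ̈ = (θ̇'−θ̇)/dt = (-1.621377761−-1.463173445)/0.023907 = -6.617489
  sinθ=0.011742, cosθ=0.999931
  F = (M+m)·ẍ + m·l·cosθ·θ̈ − m·l·sinθ·θ̇² = 12.211888 + -2.735960 − 0.010394 = 9.465534
step 2→3:
  ẍ = (ẋ'−ẋ)/dt = (-1.982693805−-1.720801841)/0.023907 = -10.954614
  θ̈ = (θ̇'−θ̇)/dt = (-1.421511555−-1.621377761)/0.023907 = 8.360154
  sinθ=-0.023236, cosθ=0.999730
  F = (M+m)·ẍ + m·l·cosθ·θ̈ − m·l·sinθ·θ̇² = -15.547906 + 3.455760 − -0.025256 = -12.066890
step 3→4:
  ẍ = (ẋ'−ẋ)/dt = (-2.048514067−-1.982693805)/0.023907 = -2.753180
  θ̈ = (θ̇'−θ̇)/dt = (-1.381625618−-1.421511555)/0.023907 = 1.668379
  sinθ=-0.061960, cosθ=0.998079
  F = (M+m)·ẍ + m·l·cosθ·θ̈ − m·l·sinθ·θ̇² = -3.907593 + 0.688503 − -0.051768 = -3.167322
step 4→5:
  ẍ = (ẋ'−ẋ)/dt = (-1.719391272−-2.048514067)/0.023907 = 13.766796
  θ̈ = (θ̇'−θ̇)/dt = (-1.654549542−-1.381625618)/0.023907 = -11.416067
  sinθ=-0.095837, cosθ=0.995397
  F = (M+m)·ẍ + m·l·cosθ·θ̈ − m·l·sinθ·θ̇² = 19.539241 + -4.698502 − -0.075641 = 14.916381
step 5→6:
  ẍ = (ẋ'−ẋ)/dt = (-1.966779984−-1.719391272)/0.023907 = -10.347961
  θ̈ = (θ̇'−θ̇)/dt = (-1.486812616−-1.654549542)/0.023907 = 7.016226
  sinθ=-0.128657, cosθ=0.991689
  F = (M+m)·ẍ + m·l·cosθ·θ̈ − m·l·sinθ·θ̇² = -14.686882 + 2.876906 − -0.145626 = -11.664350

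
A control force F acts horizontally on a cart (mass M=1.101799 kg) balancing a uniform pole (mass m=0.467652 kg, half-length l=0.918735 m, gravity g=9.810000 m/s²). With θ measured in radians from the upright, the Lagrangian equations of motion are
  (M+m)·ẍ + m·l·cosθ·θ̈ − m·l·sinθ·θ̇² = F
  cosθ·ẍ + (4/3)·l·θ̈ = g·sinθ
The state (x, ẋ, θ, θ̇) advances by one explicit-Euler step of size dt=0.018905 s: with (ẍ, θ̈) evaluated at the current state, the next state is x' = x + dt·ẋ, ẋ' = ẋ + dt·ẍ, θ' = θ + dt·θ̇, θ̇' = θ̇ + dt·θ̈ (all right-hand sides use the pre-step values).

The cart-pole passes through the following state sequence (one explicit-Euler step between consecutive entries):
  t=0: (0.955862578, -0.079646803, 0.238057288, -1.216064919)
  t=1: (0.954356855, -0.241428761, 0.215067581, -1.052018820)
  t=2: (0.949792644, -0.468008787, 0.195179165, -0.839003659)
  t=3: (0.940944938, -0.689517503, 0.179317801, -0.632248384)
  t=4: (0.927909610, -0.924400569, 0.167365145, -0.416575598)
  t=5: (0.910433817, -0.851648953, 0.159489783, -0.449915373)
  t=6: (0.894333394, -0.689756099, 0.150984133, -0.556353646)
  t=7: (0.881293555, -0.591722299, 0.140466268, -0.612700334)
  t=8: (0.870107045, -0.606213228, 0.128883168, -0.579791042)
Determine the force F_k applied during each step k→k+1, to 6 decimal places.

step 0→1:
  ẍ = (ẋ'−ẋ)/dt = (-0.241428761−-0.079646803)/0.018905 = -8.557628
  θ̈ = (θ̇'−θ̇)/dt = (-1.052018820−-1.216064919)/0.018905 = 8.677392
  sinθ=0.235815, cosθ=0.971798
  F = (M+m)·ẍ + m·l·cosθ·θ̈ − m·l·sinθ·θ̇² = -13.430778 + 3.623083 − 0.149830 = -9.957525
step 1→2:
  ẍ = (ẋ'−ẋ)/dt = (-0.468008787−-0.241428761)/0.018905 = -11.985190
  θ̈ = (θ̇'−θ̇)/dt = (-0.839003659−-1.052018820)/0.018905 = 11.267663
  sinθ=0.213413, cosθ=0.976962
  F = (M+m)·ẍ + m·l·cosθ·θ̈ − m·l·sinθ·θ̇² = -18.810169 + 4.729602 − 0.101480 = -14.182048
step 2→3:
  ẍ = (ẋ'−ẋ)/dt = (-0.689517503−-0.468008787)/0.018905 = -11.716938
  θ̈ = (θ̇'−θ̇)/dt = (-0.632248384−-0.839003659)/0.018905 = 10.936539
  sinθ=0.193942, cosθ=0.981013
  F = (M+m)·ẍ + m·l·cosθ·θ̈ − m·l·sinθ·θ̇² = -18.389160 + 4.609647 − 0.058656 = -13.838169
step 3→4:
  ẍ = (ẋ'−ẋ)/dt = (-0.924400569−-0.689517503)/0.018905 = -12.424389
  θ̈ = (θ̇'−θ̇)/dt = (-0.416575598−-0.632248384)/0.018905 = 11.408240
  sinθ=0.178358, cosθ=0.983966
  F = (M+m)·ẍ + m·l·cosθ·θ̈ − m·l·sinθ·θ̇² = -19.499469 + 4.822938 − 0.030632 = -14.707164
step 4→5:
  ẍ = (ẋ'−ẋ)/dt = (-0.851648953−-0.924400569)/0.018905 = 3.848274
  θ̈ = (θ̇'−θ̇)/dt = (-0.449915373−-0.416575598)/0.018905 = -1.763543
  sinθ=0.166585, cosθ=0.986027
  F = (M+m)·ẍ + m·l·cosθ·θ̈ − m·l·sinθ·θ̇² = 6.039677 + -0.747116 − 0.012420 = 5.280141
step 5→6:
  ẍ = (ẋ'−ẋ)/dt = (-0.689756099−-0.851648953)/0.018905 = 8.563494
  θ̈ = (θ̇'−θ̇)/dt = (-0.556353646−-0.449915373)/0.018905 = -5.630165
  sinθ=0.158814, cosθ=0.987308
  F = (M+m)·ẍ + m·l·cosθ·θ̈ − m·l·sinθ·θ̇² = 13.439984 + -2.388290 − 0.013812 = 11.037882
step 6→7:
  ẍ = (ẋ'−ẋ)/dt = (-0.591722299−-0.689756099)/0.018905 = 5.185602
  θ̈ = (θ̇'−θ̇)/dt = (-0.612700334−-0.556353646)/0.018905 = -2.980518
  sinθ=0.150411, cosθ=0.988624
  F = (M+m)·ẍ + m·l·cosθ·θ̈ − m·l·sinθ·θ̇² = 8.138548 + -1.266006 − 0.020003 = 6.852539
step 7→8:
  ẍ = (ẋ'−ẋ)/dt = (-0.606213228−-0.591722299)/0.018905 = -0.766513
  θ̈ = (θ̇'−θ̇)/dt = (-0.579791042−-0.612700334)/0.018905 = 1.740772
  sinθ=0.140005, cosθ=0.990151
  F = (M+m)·ẍ + m·l·cosθ·θ̈ − m·l·sinθ·θ̇² = -1.203005 + 0.740553 − 0.022581 = -0.485033

F_0 = -9.957525 N
F_1 = -14.182048 N
F_2 = -13.838169 N
F_3 = -14.707164 N
F_4 = 5.280141 N
F_5 = 11.037882 N
F_6 = 6.852539 N
F_7 = -0.485033 N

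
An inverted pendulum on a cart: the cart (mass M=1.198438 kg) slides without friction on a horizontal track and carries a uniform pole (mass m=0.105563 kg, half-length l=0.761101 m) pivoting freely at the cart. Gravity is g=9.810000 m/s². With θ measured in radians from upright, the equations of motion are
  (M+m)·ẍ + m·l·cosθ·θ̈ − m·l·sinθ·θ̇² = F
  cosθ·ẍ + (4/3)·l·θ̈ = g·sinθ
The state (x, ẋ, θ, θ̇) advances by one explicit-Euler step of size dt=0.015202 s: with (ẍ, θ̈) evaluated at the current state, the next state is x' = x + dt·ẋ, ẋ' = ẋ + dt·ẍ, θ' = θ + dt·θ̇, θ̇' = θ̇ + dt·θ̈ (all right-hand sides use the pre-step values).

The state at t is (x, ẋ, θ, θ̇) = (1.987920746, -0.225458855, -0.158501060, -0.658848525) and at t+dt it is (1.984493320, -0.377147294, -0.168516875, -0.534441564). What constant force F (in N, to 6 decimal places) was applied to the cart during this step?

ẍ = (ẋ'−ẋ)/dt = (-0.377147294−-0.225458855)/0.015202 = -9.978190
θ̈ = (θ̇'−θ̇)/dt = (-0.534441564−-0.658848525)/0.015202 = 8.183592
sinθ=-0.157838, cosθ=0.987465
F = (M+m)·ẍ + m·l·cosθ·θ̈ − m·l·sinθ·θ̇² = -13.011569 + 0.649262 − -0.005505 = -12.356803

F = -12.356803 N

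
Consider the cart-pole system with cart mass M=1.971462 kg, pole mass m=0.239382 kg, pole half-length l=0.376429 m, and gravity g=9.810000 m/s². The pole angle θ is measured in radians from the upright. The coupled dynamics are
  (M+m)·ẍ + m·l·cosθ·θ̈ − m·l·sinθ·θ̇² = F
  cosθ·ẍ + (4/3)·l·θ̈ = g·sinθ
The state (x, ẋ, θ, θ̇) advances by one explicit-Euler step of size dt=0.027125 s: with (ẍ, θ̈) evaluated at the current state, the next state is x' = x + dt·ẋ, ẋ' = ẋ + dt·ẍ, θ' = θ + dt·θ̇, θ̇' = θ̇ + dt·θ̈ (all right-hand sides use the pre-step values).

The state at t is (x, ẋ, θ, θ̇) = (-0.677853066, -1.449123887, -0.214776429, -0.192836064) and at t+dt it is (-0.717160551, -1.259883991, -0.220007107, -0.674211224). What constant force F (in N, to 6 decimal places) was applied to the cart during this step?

ẍ = (ẋ'−ẋ)/dt = (-1.259883991−-1.449123887)/0.027125 = 6.976586
θ̈ = (θ̇'−θ̇)/dt = (-0.674211224−-0.192836064)/0.027125 = -17.746550
sinθ=-0.213129, cosθ=0.977024
F = (M+m)·ẍ + m·l·cosθ·θ̈ − m·l·sinθ·θ̇² = 15.424143 + -1.562405 − -0.000714 = 13.862452

F = 13.862452 N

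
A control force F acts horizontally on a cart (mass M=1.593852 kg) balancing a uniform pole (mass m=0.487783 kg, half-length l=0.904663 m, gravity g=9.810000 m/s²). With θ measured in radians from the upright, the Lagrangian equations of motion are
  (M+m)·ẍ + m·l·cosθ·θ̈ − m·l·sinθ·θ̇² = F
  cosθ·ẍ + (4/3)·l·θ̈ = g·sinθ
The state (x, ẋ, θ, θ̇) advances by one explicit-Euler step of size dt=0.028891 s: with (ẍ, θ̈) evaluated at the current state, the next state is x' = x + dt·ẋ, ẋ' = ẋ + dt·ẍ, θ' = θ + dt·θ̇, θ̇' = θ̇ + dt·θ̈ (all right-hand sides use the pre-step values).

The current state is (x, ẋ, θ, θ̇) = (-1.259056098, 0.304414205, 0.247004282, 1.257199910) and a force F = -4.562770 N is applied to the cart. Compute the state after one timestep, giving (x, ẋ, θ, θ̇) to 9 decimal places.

(-1.250261267, 0.217241040, 0.283326045, 1.384725710)

sinθ=0.244500265, cosθ=0.969649225
temp = (F + m·l·θ̇²·sinθ)/(M+m) = (-4.562770 + 0.170530280)/2.081635 = -2.109995134
θ̈ = (g·sinθ − cosθ·temp)/(l·(4/3 − m·cos²θ/(M+m))) = 4.414032048
ẍ = temp − m·l·θ̈·cosθ/(M+m) = -3.017312125
Euler: x'=-1.259056098+0.028891·0.304414205=-1.250261267, ẋ'=0.304414205+0.028891·-3.017312125=0.217241040
       θ'=0.247004282+0.028891·1.257199910=0.283326045, θ̇'=1.257199910+0.028891·4.414032048=1.384725710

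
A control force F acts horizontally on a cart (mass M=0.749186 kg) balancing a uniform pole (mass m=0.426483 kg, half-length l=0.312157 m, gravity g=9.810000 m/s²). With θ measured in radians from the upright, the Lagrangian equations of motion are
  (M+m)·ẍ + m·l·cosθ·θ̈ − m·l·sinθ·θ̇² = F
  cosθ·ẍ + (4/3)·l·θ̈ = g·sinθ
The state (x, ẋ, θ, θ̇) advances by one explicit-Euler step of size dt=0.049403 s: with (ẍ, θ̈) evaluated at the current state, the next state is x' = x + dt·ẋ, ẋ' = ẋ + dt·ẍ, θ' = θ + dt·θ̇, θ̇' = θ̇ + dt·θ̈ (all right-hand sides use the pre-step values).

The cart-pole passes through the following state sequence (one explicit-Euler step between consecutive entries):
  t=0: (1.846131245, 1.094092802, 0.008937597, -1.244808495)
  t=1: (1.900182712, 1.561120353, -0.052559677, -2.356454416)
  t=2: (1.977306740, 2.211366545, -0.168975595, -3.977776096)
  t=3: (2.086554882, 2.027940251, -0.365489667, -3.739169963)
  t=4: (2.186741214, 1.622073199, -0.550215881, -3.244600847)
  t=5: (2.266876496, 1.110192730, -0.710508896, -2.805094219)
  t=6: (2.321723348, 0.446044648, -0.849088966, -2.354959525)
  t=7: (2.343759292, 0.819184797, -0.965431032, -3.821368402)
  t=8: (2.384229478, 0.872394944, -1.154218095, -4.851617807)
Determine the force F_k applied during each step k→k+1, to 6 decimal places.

step 0→1:
  ẍ = (ẋ'−ẋ)/dt = (1.561120353−1.094092802)/0.049403 = 9.453425
  θ̈ = (θ̇'−θ̇)/dt = (-2.356454416−-1.244808495)/0.049403 = -22.501587
  sinθ=0.008937, cosθ=0.999960
  F = (M+m)·ẍ + m·l·cosθ·θ̈ − m·l·sinθ·θ̇² = 11.114099 + -2.995509 − 0.001844 = 8.116746
step 1→2:
  ẍ = (ẋ'−ẋ)/dt = (2.211366545−1.561120353)/0.049403 = 13.162079
  θ̈ = (θ̇'−θ̇)/dt = (-3.977776096−-2.356454416)/0.049403 = -32.818284
  sinθ=-0.052535, cosθ=0.998619
  F = (M+m)·ẍ + m·l·cosθ·θ̈ − m·l·sinθ·θ̇² = 15.474248 + -4.363053 − -0.038837 = 11.150032
step 2→3:
  ẍ = (ẋ'−ẋ)/dt = (2.027940251−2.211366545)/0.049403 = -3.712857
  θ̈ = (θ̇'−θ̇)/dt = (-3.739169963−-3.977776096)/0.049403 = 4.829790
  sinθ=-0.168173, cosθ=0.985758
  F = (M+m)·ẍ + m·l·cosθ·θ̈ − m·l·sinθ·θ̇² = -4.365091 + 0.633831 − -0.354251 = -3.377010
step 3→4:
  ẍ = (ẋ'−ẋ)/dt = (1.622073199−2.027940251)/0.049403 = -8.215433
  θ̈ = (θ̇'−θ̇)/dt = (-3.244600847−-3.739169963)/0.049403 = 10.010913
  sinθ=-0.357407, cosθ=0.933949
  F = (M+m)·ẍ + m·l·cosθ·θ̈ − m·l·sinθ·θ̇² = -9.658630 + 1.244720 − -0.665255 = -7.748656
step 4→5:
  ẍ = (ẋ'−ẋ)/dt = (1.110192730−1.622073199)/0.049403 = -10.361324
  θ̈ = (θ̇'−θ̇)/dt = (-2.805094219−-3.244600847)/0.049403 = 8.896355
  sinθ=-0.522871, cosθ=0.852412
  F = (M+m)·ẍ + m·l·cosθ·θ̈ − m·l·sinθ·θ̇² = -12.181487 + 1.009570 − -0.732811 = -10.439106
step 5→6:
  ẍ = (ẋ'−ẋ)/dt = (0.446044648−1.110192730)/0.049403 = -13.443477
  θ̈ = (θ̇'−θ̇)/dt = (-2.354959525−-2.805094219)/0.049403 = 9.111485
  sinθ=-0.652220, cosθ=0.758030
  F = (M+m)·ẍ + m·l·cosθ·θ̈ − m·l·sinθ·θ̇² = -15.805079 + 0.919497 − -0.683225 = -14.202357
step 6→7:
  ẍ = (ẋ'−ẋ)/dt = (0.819184797−0.446044648)/0.049403 = 7.552986
  θ̈ = (θ̇'−θ̇)/dt = (-3.821368402−-2.354959525)/0.049403 = -29.682588
  sinθ=-0.750679, cosθ=0.660667
  F = (M+m)·ẍ + m·l·cosθ·θ̈ − m·l·sinθ·θ̇² = 8.879811 + -2.610715 − -0.554237 = 6.823334
step 7→8:
  ẍ = (ẋ'−ẋ)/dt = (0.872394944−0.819184797)/0.049403 = 1.077063
  θ̈ = (θ̇'−θ̇)/dt = (-4.851617807−-3.821368402)/0.049403 = -20.853985
  sinθ=-0.822294, cosθ=0.569062
  F = (M+m)·ẍ + m·l·cosθ·θ̈ − m·l·sinθ·θ̇² = 1.266270 + -1.579879 − -1.598600 = 1.284991

F_0 = 8.116746 N
F_1 = 11.150032 N
F_2 = -3.377010 N
F_3 = -7.748656 N
F_4 = -10.439106 N
F_5 = -14.202357 N
F_6 = 6.823334 N
F_7 = 1.284991 N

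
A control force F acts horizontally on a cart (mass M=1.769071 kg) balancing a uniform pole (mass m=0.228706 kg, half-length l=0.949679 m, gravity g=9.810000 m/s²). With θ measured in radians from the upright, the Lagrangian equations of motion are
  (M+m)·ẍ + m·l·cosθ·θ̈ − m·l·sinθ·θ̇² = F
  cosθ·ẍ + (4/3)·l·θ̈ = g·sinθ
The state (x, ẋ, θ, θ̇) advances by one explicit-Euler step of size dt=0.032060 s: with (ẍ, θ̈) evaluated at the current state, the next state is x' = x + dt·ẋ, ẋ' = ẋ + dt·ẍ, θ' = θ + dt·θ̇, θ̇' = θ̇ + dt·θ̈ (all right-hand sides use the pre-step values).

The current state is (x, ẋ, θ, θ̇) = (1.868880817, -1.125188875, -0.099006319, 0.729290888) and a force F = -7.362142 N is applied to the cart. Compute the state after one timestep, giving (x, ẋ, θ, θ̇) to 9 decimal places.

sinθ=-0.098844651, cosθ=0.995102877
temp = (F + m·l·θ̇²·sinθ)/(M+m) = (-7.362142 + -0.011418502)/1.997777 = -3.690882667
θ̈ = (g·sinθ − cosθ·temp)/(l·(4/3 − m·cos²θ/(M+m))) = 2.333148050
ẍ = temp − m·l·θ̈·cosθ/(M+m) = -3.943299122
Euler: x'=1.868880817+0.032060·-1.125188875=1.832807262, ẋ'=-1.125188875+0.032060·-3.943299122=-1.251611045
       θ'=-0.099006319+0.032060·0.729290888=-0.075625253, θ̇'=0.729290888+0.032060·2.333148050=0.804091614

(1.832807262, -1.251611045, -0.075625253, 0.804091614)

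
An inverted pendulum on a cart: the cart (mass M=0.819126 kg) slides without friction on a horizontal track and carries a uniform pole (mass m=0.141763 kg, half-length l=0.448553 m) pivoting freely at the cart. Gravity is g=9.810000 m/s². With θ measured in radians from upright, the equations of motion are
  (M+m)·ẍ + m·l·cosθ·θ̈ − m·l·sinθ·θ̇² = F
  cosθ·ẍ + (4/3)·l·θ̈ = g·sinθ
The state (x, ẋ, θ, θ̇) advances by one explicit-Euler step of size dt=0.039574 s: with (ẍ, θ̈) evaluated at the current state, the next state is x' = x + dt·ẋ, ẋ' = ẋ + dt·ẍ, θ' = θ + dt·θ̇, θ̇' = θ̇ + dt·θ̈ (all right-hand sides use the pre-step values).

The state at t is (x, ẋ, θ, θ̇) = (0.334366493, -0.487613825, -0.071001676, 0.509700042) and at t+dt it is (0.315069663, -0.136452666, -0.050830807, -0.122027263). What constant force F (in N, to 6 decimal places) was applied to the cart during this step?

ẍ = (ẋ'−ẋ)/dt = (-0.136452666−-0.487613825)/0.039574 = 8.873532
θ̈ = (θ̇'−θ̇)/dt = (-0.122027263−0.509700042)/0.039574 = -15.963191
sinθ=-0.070942, cosθ=0.997480
F = (M+m)·ẍ + m·l·cosθ·θ̈ − m·l·sinθ·θ̇² = 8.526479 + -1.012513 − -0.001172 = 7.515138

F = 7.515138 N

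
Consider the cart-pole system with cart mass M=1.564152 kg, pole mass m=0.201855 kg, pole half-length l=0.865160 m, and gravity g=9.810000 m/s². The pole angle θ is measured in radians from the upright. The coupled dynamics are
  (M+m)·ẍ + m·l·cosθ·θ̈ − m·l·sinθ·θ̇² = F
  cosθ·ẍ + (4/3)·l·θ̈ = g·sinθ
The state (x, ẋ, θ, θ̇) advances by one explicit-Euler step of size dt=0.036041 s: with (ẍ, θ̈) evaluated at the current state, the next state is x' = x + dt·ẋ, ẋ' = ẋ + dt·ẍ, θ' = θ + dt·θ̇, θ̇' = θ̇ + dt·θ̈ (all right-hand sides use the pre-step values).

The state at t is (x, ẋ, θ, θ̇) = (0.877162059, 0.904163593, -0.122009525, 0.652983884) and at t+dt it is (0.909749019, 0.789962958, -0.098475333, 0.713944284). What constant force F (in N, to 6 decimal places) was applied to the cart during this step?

F = -5.293574 N

ẍ = (ẋ'−ẋ)/dt = (0.789962958−0.904163593)/0.036041 = -3.168631
θ̈ = (θ̇'−θ̇)/dt = (0.713944284−0.652983884)/0.036041 = 1.691418
sinθ=-0.121707, cosθ=0.992566
F = (M+m)·ẍ + m·l·cosθ·θ̈ − m·l·sinθ·θ̇² = -5.595825 + 0.293188 − -0.009063 = -5.293574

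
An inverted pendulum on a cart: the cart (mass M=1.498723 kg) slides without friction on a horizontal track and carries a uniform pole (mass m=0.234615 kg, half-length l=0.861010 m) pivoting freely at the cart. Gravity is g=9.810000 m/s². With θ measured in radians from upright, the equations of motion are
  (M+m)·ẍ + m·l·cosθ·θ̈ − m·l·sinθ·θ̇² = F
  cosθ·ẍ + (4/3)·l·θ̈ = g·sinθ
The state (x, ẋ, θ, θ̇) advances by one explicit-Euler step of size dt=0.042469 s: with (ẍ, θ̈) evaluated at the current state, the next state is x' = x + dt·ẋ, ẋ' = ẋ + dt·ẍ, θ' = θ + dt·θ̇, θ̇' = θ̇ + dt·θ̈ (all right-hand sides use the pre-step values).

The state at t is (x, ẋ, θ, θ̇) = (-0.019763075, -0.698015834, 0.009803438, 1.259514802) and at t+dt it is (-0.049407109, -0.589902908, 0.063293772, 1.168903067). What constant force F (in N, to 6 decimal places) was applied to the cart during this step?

F = 3.978422 N

ẍ = (ẋ'−ẋ)/dt = (-0.589902908−-0.698015834)/0.042469 = 2.545690
θ̈ = (θ̇'−θ̇)/dt = (1.168903067−1.259514802)/0.042469 = -2.133597
sinθ=0.009803, cosθ=0.999952
F = (M+m)·ẍ + m·l·cosθ·θ̈ − m·l·sinθ·θ̇² = 4.412542 + -0.430978 − 0.003142 = 3.978422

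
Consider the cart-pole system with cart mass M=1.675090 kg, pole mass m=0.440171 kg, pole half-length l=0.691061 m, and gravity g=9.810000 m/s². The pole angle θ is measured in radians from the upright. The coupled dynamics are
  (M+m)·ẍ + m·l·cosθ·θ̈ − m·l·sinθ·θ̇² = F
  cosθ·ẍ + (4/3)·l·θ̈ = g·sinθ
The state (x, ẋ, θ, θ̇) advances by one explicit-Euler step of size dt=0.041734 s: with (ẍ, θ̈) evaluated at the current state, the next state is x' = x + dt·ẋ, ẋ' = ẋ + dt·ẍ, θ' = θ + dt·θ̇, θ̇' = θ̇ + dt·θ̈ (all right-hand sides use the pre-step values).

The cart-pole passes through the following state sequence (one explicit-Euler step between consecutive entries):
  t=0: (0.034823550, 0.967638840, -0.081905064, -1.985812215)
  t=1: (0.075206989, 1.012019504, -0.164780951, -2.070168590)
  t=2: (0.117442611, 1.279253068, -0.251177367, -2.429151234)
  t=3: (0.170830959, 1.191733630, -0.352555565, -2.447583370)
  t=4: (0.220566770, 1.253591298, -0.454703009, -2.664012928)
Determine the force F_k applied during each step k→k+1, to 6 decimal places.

F_0 = 1.734760 N
F_1 = 11.177341 N
F_2 = -4.119877 N
F_3 = 2.283985 N

step 0→1:
  ẍ = (ẋ'−ẋ)/dt = (1.012019504−0.967638840)/0.041734 = 1.063417
  θ̈ = (θ̇'−θ̇)/dt = (-2.070168590−-1.985812215)/0.041734 = -2.021287
  sinθ=-0.081814, cosθ=0.996648
  F = (M+m)·ẍ + m·l·cosθ·θ̈ − m·l·sinθ·θ̇² = 2.249405 + -0.612784 − -0.098138 = 1.734760
step 1→2:
  ẍ = (ẋ'−ẋ)/dt = (1.279253068−1.012019504)/0.041734 = 6.403258
  θ̈ = (θ̇'−θ̇)/dt = (-2.429151234−-2.070168590)/0.041734 = -8.601683
  sinθ=-0.164036, cosθ=0.986454
  F = (M+m)·ẍ + m·l·cosθ·θ̈ − m·l·sinθ·θ̇² = 13.544562 + -2.581061 − -0.213840 = 11.177341
step 2→3:
  ẍ = (ẋ'−ẋ)/dt = (1.191733630−1.279253068)/0.041734 = -2.097078
  θ̈ = (θ̇'−θ̇)/dt = (-2.447583370−-2.429151234)/0.041734 = -0.441658
  sinθ=-0.248545, cosθ=0.968620
  F = (M+m)·ẍ + m·l·cosθ·θ̈ − m·l·sinθ·θ̇² = -4.435867 + -0.130130 − -0.446119 = -4.119877
step 3→4:
  ẍ = (ẋ'−ẋ)/dt = (1.253591298−1.191733630)/0.041734 = 1.482189
  θ̈ = (θ̇'−θ̇)/dt = (-2.664012928−-2.447583370)/0.041734 = -5.185929
  sinθ=-0.345297, cosθ=0.938493
  F = (M+m)·ẍ + m·l·cosθ·θ̈ − m·l·sinθ·θ̇² = 3.135216 + -1.480456 − -0.629225 = 2.283985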